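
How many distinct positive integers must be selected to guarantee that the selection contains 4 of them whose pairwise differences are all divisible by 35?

Integers whose pairwise differences are multiples of 35 are exactly those sharing a remainder mod 35. The 35 residue classes mod 35 are the pigeonholes.
With 105 integers one could put 3 in each residue class and have no class reach 4.
The 106th integer pushes some class to 4, so 35·3 + 1 = 106.

106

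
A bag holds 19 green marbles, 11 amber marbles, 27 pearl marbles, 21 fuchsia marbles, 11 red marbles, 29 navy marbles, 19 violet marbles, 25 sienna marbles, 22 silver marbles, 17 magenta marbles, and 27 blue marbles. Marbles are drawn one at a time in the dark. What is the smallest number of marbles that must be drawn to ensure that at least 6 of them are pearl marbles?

In the worst case for collecting pearl marbles, every non-pearl marble comes out first.
There are 19 + 11 + 21 + 11 + 29 + 19 + 25 + 22 + 17 + 27 = 201 non-pearl marbles altogether.
After those, each further marble must be pearl, so 201 + 6 = 207 draws guarantee 6 pearl marbles.

207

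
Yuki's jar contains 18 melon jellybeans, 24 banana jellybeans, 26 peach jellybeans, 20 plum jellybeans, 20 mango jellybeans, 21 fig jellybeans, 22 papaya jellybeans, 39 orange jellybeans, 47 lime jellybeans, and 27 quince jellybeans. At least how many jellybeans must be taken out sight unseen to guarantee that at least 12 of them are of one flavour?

By the pigeonhole principle, put each drawn jellybean into a box by flavour. The largest draw with every box below 12 takes min(count, 11) from each flavour.
Σ min(cᵢ, 11) = 11 + 11 + 11 + 11 + 11 + 11 + 11 + 11 + 11 + 11 = 110.
Draw number 110 + 1 = 111 must push one box to 12.

111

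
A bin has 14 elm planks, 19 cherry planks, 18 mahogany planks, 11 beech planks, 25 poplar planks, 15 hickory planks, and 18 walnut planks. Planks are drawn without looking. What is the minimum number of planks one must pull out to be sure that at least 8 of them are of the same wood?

50

By pigeonhole, the 7 woods are the holes; the planks drawn are the pigeons.
To avoid 8 of any one wood, the worst case takes at most 7 of each wood.
That gives 7 + 7 + 7 + 7 + 7 + 7 + 7 = 49 planks with no wood reaching 8.
The next plank forces some wood to 8, so 49 + 1 = 50.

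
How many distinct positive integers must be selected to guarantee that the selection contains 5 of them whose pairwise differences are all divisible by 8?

33

Integers whose pairwise differences are multiples of 8 are exactly those sharing a remainder mod 8. By the pigeonhole principle, the 8 residue classes mod 8 are the pigeonholes.
With 32 integers one could put 4 in each residue class and have no class reach 5.
The 33rd integer pushes some class to 5, so 8·4 + 1 = 33.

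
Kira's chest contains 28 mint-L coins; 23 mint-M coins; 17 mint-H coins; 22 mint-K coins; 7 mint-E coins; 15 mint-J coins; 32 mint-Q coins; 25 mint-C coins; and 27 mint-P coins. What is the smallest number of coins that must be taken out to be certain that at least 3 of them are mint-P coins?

In the worst case for collecting mint-P coins, every non-mint-P coin comes out first.
There are 28 + 23 + 17 + 22 + 7 + 15 + 32 + 25 = 169 non-mint-P coins altogether.
After those, each further coin must be mint-P, so 169 + 3 = 172 draws guarantee 3 mint-P coins.

172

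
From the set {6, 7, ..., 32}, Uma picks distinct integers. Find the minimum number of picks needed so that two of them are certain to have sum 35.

Two chosen integers sum to 35 exactly when both halves of some pair {x, 35−x} with 6 ≤ x ≤ 35−x ≤ 29 are chosen — 12 such pairs.
The remaining 3 elements (those with no distinct partner in range) can never complete a 35-sum, so the worst case takes all of them and one from each pair: 3 + 12 = 15.
By the pigeonhole principle, the 16th integer has to be the second member of some pair, so 15 + 1 = 16.

16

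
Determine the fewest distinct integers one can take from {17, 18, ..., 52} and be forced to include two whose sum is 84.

Group the elements by complementary pair {x, 84−x}: {32,52}, {33,51}, {34,50}, …, giving 10 two-element pairs, the single value 42 (it cannot pair with itself since the integers are distinct), and 15 integers whose partner 84−x falls outside [17,52].
Pigeonhole: treating each of those 26 groups as a pigeonhole, one can pick one integer per group — 26 integers — with no two summing to 84.
The 27th integer lands in an occupied pair, forcing a sum of 84.

27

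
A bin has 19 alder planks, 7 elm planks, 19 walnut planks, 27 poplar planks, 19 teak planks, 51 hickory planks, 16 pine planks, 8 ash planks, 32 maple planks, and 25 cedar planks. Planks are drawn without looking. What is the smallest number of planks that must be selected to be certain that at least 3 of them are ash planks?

218

In the worst case for collecting ash planks, every non-ash plank comes out first.
There are 19 + 7 + 19 + 27 + 19 + 51 + 16 + 32 + 25 = 215 non-ash planks altogether.
After those, each further plank must be ash, so 215 + 3 = 218 draws guarantee 3 ash planks.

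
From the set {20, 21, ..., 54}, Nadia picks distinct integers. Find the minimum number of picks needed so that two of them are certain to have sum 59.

A set avoiding the sum 59 can contain at most one of each pair {x, 59−x}, plus the 15 elements whose complement lies outside the range.
The integers 30, …, 54 (25 of them) are such a set: any two sum to at least 30+31 = 61 > 59.
Any 26th integer completes one of the 10 pairs, so 26 choices force a sum of 59.

26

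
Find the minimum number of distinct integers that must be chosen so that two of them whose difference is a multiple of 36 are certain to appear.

Integers whose pairwise differences are multiples of 36 are exactly those sharing a remainder mod 36. The 36 residue classes mod 36 are the pigeonholes.
With 36 integers one could put 1 in each residue class and have no class reach 2.
The 37th integer pushes some class to 2, so 36·1 + 1 = 37.

37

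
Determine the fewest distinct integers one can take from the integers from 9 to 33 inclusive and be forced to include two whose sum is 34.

18

Two chosen integers sum to 34 exactly when both halves of some pair {x, 34−x} with 9 ≤ x ≤ 34−x ≤ 25 are chosen — 8 such pairs.
The remaining 9 elements (those with no distinct partner in range) can never complete a 34-sum, so the worst case takes all of them and one from each pair: 9 + 8 = 17.
The 18th integer has to be the second member of some pair, so 17 + 1 = 18.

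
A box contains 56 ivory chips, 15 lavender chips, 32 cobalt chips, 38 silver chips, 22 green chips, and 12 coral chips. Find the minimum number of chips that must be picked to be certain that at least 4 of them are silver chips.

In the worst case for collecting silver chips, every non-silver chip comes out first.
There are 56 + 15 + 32 + 22 + 12 = 137 non-silver chips altogether.
After those, each further chip must be silver, so 137 + 4 = 141 draws guarantee 4 silver chips.

141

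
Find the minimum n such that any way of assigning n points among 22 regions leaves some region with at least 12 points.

243

With 242 points one could put exactly 11 in each of the 22 regions, and no region would reach 12.
One more point must land in a region that already has 11, giving it 12.
So 22 × 11 + 1 = 243 points are required.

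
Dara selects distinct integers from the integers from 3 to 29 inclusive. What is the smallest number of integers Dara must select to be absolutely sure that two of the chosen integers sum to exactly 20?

A set avoiding the sum 20 can contain at most one of each pair {x, 20−x}, plus the 13 elements whose complement lies outside the range or equal to its own complement.
The integers 10, …, 29 (20 of them) are such a set: any two sum to at least 10+11 = 21 > 20.
By the pigeonhole principle, any 21st integer completes one of the 7 pairs, so 21 choices force a sum of 20.

21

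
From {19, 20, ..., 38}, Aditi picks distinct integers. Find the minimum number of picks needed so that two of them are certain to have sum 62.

14

Two chosen integers sum to 62 exactly when both halves of some pair {x, 62−x} with 24 ≤ x ≤ 62−x ≤ 38 are chosen — 7 such pairs.
The remaining 6 elements (those with no distinct partner in range) can never complete a 62-sum, so the worst case takes all of them and one from each pair: 6 + 7 = 13.
The 14th integer has to be the second member of some pair, so 13 + 1 = 14.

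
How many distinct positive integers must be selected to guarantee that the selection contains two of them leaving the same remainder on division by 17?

By pigeonhole, the 17 residue classes mod 17 are the pigeonholes.
With 17 integers one could put 1 in each residue class and have no class reach 2.
The 18th integer pushes some class to 2, so 17·1 + 1 = 18.

18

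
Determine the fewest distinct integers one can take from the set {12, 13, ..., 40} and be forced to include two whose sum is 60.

A set avoiding the sum 60 can contain at most one of each pair {x, 60−x}, plus the 9 elements whose complement lies outside the range or equal to its own complement.
The integers 12, …, 30 (19 of them) are such a set: any two sum to at least 12+13 = 25 and at most 29+30 = 59 < 60.
By pigeonhole, any 20th integer completes one of the 10 pairs, so 20 choices force a sum of 60.

20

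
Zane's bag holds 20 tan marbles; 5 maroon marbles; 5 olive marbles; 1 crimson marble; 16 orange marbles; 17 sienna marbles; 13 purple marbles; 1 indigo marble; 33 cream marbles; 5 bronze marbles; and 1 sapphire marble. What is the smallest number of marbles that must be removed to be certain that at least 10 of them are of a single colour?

By pigeonhole, put each drawn marble into a box by colour. The largest draw with every box below 10 takes min(count, 9) from each colour; colours with fewer than 9 contribute all they have.
Σ min(cᵢ, 9) = 9 + 5 + 5 + 1 + 9 + 9 + 9 + 1 + 9 + 5 + 1 = 63.
Draw number 63 + 1 = 64 must push one box to 10.

64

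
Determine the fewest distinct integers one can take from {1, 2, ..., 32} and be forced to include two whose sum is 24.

22

A set avoiding the sum 24 can contain at most one of each pair {x, 24−x}, plus the 10 elements whose complement lies outside the range or equal to its own complement.
The integers 12, …, 32 (21 of them) are such a set: any two sum to at least 12+13 = 25 > 24.
Any 22nd integer completes one of the 11 pairs, so 22 choices force a sum of 24.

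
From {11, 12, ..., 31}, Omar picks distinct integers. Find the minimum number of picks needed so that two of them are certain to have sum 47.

Group the elements by complementary pair {x, 47−x}: {16,31}, {17,30}, {18,29}, …, giving 8 two-element pairs and 5 integers whose partner 47−x falls outside [11,31].
Treating each of those 13 groups as a pigeonhole, one can pick one integer per group — 13 integers — with no two summing to 47.
The 14th integer lands in an occupied pair, forcing a sum of 47.

14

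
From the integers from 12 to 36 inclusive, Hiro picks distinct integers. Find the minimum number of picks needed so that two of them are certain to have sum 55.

17

A set avoiding the sum 55 can contain at most one of each pair {x, 55−x}, plus the 7 elements whose complement lies outside the range.
The integers 12, …, 27 (16 of them) are such a set: any two sum to at least 12+13 = 25 and at most 26+27 = 53 < 55.
Any 17th integer completes one of the 9 pairs, so 17 choices force a sum of 55.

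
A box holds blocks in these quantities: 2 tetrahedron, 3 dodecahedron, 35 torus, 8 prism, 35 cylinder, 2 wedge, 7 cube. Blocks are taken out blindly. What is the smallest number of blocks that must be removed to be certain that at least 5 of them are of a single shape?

24

By pigeonhole, put each drawn block into a box by shape. The largest draw with every box below 5 takes min(count, 4) from each shape; shapes with fewer than 4 contribute all they have.
Σ min(cᵢ, 4) = 2 + 3 + 4 + 4 + 4 + 2 + 4 = 23.
Draw number 23 + 1 = 24 must push one box to 5.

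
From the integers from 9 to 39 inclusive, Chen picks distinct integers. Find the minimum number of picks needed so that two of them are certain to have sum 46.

18

Group the elements by complementary pair {x, 46−x}: {9,37}, {10,36}, {11,35}, …, giving 14 two-element pairs, the single value 23 (it cannot pair with itself since the integers are distinct), and 2 integers whose partner 46−x falls outside [9,39].
By the pigeonhole principle, treating each of those 17 groups as a pigeonhole, one can pick one integer per group — 17 integers — with no two summing to 46.
The 18th integer lands in an occupied pair, forcing a sum of 46.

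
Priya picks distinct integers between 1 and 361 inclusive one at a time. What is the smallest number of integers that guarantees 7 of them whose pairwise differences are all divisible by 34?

205

Integers whose pairwise differences are multiples of 34 are exactly those sharing a remainder mod 34. The 34 residue classes mod 34 are the pigeonholes.
With 204 integers one could put 6 in each residue class and have no class reach 7.
The 205th integer pushes some class to 7, so 34·6 + 1 = 205.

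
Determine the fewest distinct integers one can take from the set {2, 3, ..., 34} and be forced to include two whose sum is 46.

23

Two chosen integers sum to 46 exactly when both halves of some pair {x, 46−x} with 12 ≤ x ≤ 46−x ≤ 34 are chosen — 11 such pairs.
The remaining 11 elements (those with no distinct partner in range) can never complete a 46-sum, so the worst case takes all of them and one from each pair: 11 + 11 = 22.
The 23rd integer has to be the second member of some pair, so 22 + 1 = 23.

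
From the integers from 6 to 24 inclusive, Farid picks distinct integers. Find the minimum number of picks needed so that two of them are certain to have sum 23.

14

Group the elements by complementary pair {x, 23−x}: {6,17}, {7,16}, {8,15}, …, giving 6 two-element pairs and 7 integers whose partner 23−x falls outside [6,24].
Pigeonhole: treating each of those 13 groups as a pigeonhole, one can pick one integer per group — 13 integers — with no two summing to 23.
The 14th integer lands in an occupied pair, forcing a sum of 23.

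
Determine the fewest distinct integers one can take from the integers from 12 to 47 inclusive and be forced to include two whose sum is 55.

21

A set avoiding the sum 55 can contain at most one of each pair {x, 55−x}, plus the 4 elements whose complement lies outside the range.
The integers 28, …, 47 (20 of them) are such a set: any two sum to at least 28+29 = 57 > 55.
By the pigeonhole principle, any 21st integer completes one of the 16 pairs, so 21 choices force a sum of 55.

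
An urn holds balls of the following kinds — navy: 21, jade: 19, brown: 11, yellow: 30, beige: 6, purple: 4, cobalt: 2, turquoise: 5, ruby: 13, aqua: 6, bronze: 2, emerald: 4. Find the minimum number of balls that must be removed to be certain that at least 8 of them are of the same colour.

65

The 12 colours are the holes; the balls drawn are the pigeons.
To avoid 8 of any one colour, the worst case takes at most 7 of each colour, or every ball of a colour that has fewer than 7.
That gives 7 + 7 + 7 + 7 + 6 + 4 + 2 + 5 + 7 + 6 + 2 + 4 = 64 balls with no colour reaching 8.
The next ball forces some colour to 8, so 64 + 1 = 65.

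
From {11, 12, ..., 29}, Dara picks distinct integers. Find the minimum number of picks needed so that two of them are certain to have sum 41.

11

Group the elements by complementary pair {x, 41−x}: {12,29}, {13,28}, {14,27}, …, giving 9 two-element pairs and 1 integer whose partner 41−x falls outside [11,29].
Pigeonhole: treating each of those 10 groups as a pigeonhole, one can pick one integer per group — 10 integers — with no two summing to 41.
The 11th integer lands in an occupied pair, forcing a sum of 41.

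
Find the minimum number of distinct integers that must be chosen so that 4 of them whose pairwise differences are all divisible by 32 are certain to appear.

97

Integers whose pairwise differences are multiples of 32 are exactly those sharing a remainder mod 32. The 32 residue classes mod 32 are the pigeonholes.
With 96 integers one could put 3 in each residue class and have no class reach 4.
The 97th integer pushes some class to 4, so 32·3 + 1 = 97.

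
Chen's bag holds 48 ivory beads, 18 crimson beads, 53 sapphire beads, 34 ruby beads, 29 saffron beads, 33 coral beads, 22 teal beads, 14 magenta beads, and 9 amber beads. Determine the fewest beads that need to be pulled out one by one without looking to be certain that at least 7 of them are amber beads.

In the worst case for collecting amber beads, every non-amber bead comes out first.
There are 48 + 18 + 53 + 34 + 29 + 33 + 22 + 14 = 251 non-amber beads altogether.
After those, each further bead must be amber, so 251 + 7 = 258 draws guarantee 7 amber beads.

258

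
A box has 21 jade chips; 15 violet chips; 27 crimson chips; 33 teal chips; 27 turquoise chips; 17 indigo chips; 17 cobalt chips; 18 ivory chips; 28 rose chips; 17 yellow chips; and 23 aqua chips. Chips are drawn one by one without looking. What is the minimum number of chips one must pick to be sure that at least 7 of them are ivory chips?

232

In the worst case for collecting ivory chips, every non-ivory chip comes out first.
There are 21 + 15 + 27 + 33 + 27 + 17 + 17 + 28 + 17 + 23 = 225 non-ivory chips altogether.
After those, each further chip must be ivory, so 225 + 7 = 232 draws guarantee 7 ivory chips.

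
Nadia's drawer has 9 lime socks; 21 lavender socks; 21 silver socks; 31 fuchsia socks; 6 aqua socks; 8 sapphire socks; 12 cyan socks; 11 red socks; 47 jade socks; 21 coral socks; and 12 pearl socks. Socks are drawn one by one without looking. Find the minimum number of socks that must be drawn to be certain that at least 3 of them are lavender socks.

In the worst case for collecting lavender socks, every non-lavender sock comes out first.
There are 9 + 21 + 31 + 6 + 8 + 12 + 11 + 47 + 21 + 12 = 178 non-lavender socks altogether.
After those, each further sock must be lavender, so 178 + 3 = 181 draws guarantee 3 lavender socks.

181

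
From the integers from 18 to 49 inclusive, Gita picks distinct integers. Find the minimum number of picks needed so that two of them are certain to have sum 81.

24

A set avoiding the sum 81 can contain at most one of each pair {x, 81−x}, plus the 14 elements whose complement lies outside the range.
The integers 18, …, 40 (23 of them) are such a set: any two sum to at least 18+19 = 37 and at most 39+40 = 79 < 81.
Any 24th integer completes one of the 9 pairs, so 24 choices force a sum of 81.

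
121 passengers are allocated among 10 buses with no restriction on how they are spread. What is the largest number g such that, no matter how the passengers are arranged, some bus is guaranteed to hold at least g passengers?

13

The 10 buses are the holes and the 121 passengers are the pigeons.
If every bus held at most 12 passengers, the total would be at most 10 × 12 = 120, which is less than 121.
So some bus holds at least ⌈121/10⌉ = 13 passengers.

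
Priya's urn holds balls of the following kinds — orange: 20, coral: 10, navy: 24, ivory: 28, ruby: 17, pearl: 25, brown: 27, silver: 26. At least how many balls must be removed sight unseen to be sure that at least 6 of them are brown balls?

In the worst case for collecting brown balls, every non-brown ball comes out first.
There are 20 + 10 + 24 + 28 + 17 + 25 + 26 = 150 non-brown balls altogether.
After those, each further ball must be brown, so 150 + 6 = 156 draws guarantee 6 brown balls.

156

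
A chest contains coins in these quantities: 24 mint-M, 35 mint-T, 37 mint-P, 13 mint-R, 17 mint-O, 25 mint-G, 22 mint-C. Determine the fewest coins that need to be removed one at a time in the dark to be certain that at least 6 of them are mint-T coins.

144

In the worst case for collecting mint-T coins, every non-mint-T coin comes out first.
There are 24 + 37 + 13 + 17 + 25 + 22 = 138 non-mint-T coins altogether.
After those, each further coin must be mint-T, so 138 + 6 = 144 draws guarantee 6 mint-T coins.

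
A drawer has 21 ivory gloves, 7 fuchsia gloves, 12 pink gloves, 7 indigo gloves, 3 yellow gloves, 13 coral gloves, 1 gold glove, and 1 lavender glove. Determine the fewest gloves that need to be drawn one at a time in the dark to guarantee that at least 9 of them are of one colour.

44

An adversary could hand out at most 8 gloves per colour (5 colours run out sooner): 8 + 7 + 8 + 7 + 3 + 8 + 1 + 1 = 43 gloves and still no colour has 9.
One more glove lands in a colour already at 8, so 44 draws are enough and 43 are not.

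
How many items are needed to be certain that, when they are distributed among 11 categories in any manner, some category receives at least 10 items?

100

With 99 items one could put exactly 9 in each of the 11 categories, and no category would reach 10.
One more item must land in a category that already has 9, giving it 10.
So 11 × 9 + 1 = 100 items are required.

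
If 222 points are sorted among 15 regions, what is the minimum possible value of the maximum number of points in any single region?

15

By pigeonhole, the 15 regions are the holes and the 222 points are the pigeons.
If every region held at most 14 points, the total would be at most 15 × 14 = 210, which is less than 222.
So some region holds at least ⌈222/15⌉ = 15 points.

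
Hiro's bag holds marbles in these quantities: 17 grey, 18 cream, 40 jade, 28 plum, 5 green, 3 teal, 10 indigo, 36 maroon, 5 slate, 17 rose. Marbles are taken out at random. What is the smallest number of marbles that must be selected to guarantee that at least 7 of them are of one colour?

Put each drawn marble into a box by colour. The largest draw with every box below 7 takes min(count, 6) from each colour; colours with fewer than 6 contribute all they have.
Σ min(cᵢ, 6) = 6 + 6 + 6 + 6 + 5 + 3 + 6 + 6 + 5 + 6 = 55.
Draw number 55 + 1 = 56 must push one box to 7.

56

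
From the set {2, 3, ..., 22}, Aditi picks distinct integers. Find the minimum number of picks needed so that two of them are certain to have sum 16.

16

A set avoiding the sum 16 can contain at most one of each pair {x, 16−x}, plus the 9 elements whose complement lies outside the range or equal to its own complement.
The integers 8, …, 22 (15 of them) are such a set: any two sum to at least 8+9 = 17 > 16.
By pigeonhole, any 16th integer completes one of the 6 pairs, so 16 choices force a sum of 16.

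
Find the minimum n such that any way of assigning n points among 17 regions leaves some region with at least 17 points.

273

With 272 points one could put exactly 16 in each of the 17 regions, and no region would reach 17.
One more point must land in a region that already has 16, giving it 17.
So 17 × 16 + 1 = 273 points are required.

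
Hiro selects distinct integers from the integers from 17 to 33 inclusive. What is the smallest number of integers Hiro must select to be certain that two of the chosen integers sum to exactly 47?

Two chosen integers sum to 47 exactly when both halves of some pair {x, 47−x} with 17 ≤ x ≤ 47−x ≤ 30 are chosen — 7 such pairs.
The remaining 3 elements (those with no distinct partner in range) can never complete a 47-sum, so the worst case takes all of them and one from each pair: 3 + 7 = 10.
The 11th integer has to be the second member of some pair, so 10 + 1 = 11.

11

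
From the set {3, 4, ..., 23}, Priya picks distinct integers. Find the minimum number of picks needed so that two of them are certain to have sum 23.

13

A set avoiding the sum 23 can contain at most one of each pair {x, 23−x}, plus the 3 elements whose complement lies outside the range.
The integers 12, …, 23 (12 of them) are such a set: any two sum to at least 12+13 = 25 > 23.
By the pigeonhole principle, any 13th integer completes one of the 9 pairs, so 13 choices force a sum of 23.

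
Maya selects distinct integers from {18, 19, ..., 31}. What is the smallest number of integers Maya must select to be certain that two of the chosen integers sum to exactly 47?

A set avoiding the sum 47 can contain at most one of each pair {x, 47−x}, plus the 2 elements whose complement lies outside the range.
The integers 24, …, 31 (8 of them) are such a set: any two sum to at least 24+25 = 49 > 47.
Any 9th integer completes one of the 6 pairs, so 9 choices force a sum of 47.

9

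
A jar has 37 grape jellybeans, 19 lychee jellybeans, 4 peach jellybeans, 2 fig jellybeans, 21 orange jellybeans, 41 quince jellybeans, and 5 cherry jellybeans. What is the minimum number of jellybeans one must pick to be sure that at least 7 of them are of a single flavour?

By the pigeonhole principle, put each drawn jellybean into a box by flavour. The largest draw with every box below 7 takes min(count, 6) from each flavour; flavours with fewer than 6 contribute all they have.
Σ min(cᵢ, 6) = 6 + 6 + 4 + 2 + 6 + 6 + 5 = 35.
Draw number 35 + 1 = 36 must push one box to 7.

36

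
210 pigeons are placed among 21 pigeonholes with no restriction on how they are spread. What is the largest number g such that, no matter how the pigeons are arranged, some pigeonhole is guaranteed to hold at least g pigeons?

10

By the pigeonhole principle, the 21 pigeonholes are the holes and the 210 pigeons are the pigeons.
If every pigeonhole held at most 9 pigeons, the total would be at most 21 × 9 = 189, which is less than 210.
So some pigeonhole holds at least ⌈210/21⌉ = 10 pigeons.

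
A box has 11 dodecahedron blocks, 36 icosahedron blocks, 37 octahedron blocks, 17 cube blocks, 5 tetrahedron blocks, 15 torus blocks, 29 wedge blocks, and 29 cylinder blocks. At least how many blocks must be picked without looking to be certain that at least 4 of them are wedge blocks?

In the worst case for collecting wedge blocks, every non-wedge block comes out first.
There are 11 + 36 + 37 + 17 + 5 + 15 + 29 = 150 non-wedge blocks altogether.
After those, each further block must be wedge, so 150 + 4 = 154 draws guarantee 4 wedge blocks.

154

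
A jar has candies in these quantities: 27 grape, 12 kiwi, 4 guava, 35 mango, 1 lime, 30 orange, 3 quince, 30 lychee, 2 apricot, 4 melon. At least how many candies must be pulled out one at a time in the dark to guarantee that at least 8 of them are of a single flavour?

50

The 10 flavours are the holes; the candies drawn are the pigeons.
To avoid 8 of any one flavour, the worst case takes at most 7 of each flavour, or every candy of a flavour that has fewer than 7.
That gives 7 + 7 + 4 + 7 + 1 + 7 + 3 + 7 + 2 + 4 = 49 candies with no flavour reaching 8.
The next candy forces some flavour to 8, so 49 + 1 = 50.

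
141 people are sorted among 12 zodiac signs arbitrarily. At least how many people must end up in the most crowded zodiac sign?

12

By the pigeonhole principle, the 12 zodiac signs are the holes and the 141 people are the pigeons.
If every zodiac sign held at most 11 people, the total would be at most 12 × 11 = 132, which is less than 141.
So some zodiac sign holds at least ⌈141/12⌉ = 12 people.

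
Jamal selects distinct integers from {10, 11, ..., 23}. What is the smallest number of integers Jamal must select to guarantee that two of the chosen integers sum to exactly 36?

Two chosen integers sum to 36 exactly when both halves of some pair {x, 36−x} with 13 ≤ x ≤ 36−x ≤ 23 are chosen — 5 such pairs.
The remaining 4 elements (those with no distinct partner in range) can never complete a 36-sum, so the worst case takes all of them and one from each pair: 4 + 5 = 9.
The 10th integer has to be the second member of some pair, so 9 + 1 = 10.

10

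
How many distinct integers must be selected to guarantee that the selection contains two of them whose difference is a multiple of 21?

22

Integers whose pairwise differences are multiples of 21 are exactly those sharing a remainder mod 21. By pigeonhole, the 21 residue classes mod 21 are the pigeonholes.
With 21 integers one could put 1 in each residue class and have no class reach 2.
The 22nd integer pushes some class to 2, so 21·1 + 1 = 22.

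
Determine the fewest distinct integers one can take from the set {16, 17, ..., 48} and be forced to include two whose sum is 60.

20

A set avoiding the sum 60 can contain at most one of each pair {x, 60−x}, plus the 5 elements whose complement lies outside the range or equal to its own complement.
The integers 30, …, 48 (19 of them) are such a set: any two sum to at least 30+31 = 61 > 60.
Any 20th integer completes one of the 14 pairs, so 20 choices force a sum of 60.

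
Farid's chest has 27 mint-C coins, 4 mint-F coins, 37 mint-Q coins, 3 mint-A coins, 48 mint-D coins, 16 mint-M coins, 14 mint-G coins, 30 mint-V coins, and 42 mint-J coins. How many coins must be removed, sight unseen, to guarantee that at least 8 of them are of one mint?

57

An adversary could hand out at most 7 coins per mint (mint-F, mint-A run out sooner): 7 + 4 + 7 + 3 + 7 + 7 + 7 + 7 + 7 = 56 coins and still no mint has 8.
By pigeonhole, one more coin lands in a mint already at 7, so 57 draws are enough and 56 are not.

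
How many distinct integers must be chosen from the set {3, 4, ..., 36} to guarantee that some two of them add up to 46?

Two chosen integers sum to 46 exactly when both halves of some pair {x, 46−x} with 10 ≤ x ≤ 46−x ≤ 36 are chosen — 13 such pairs.
The remaining 8 elements (those with no distinct partner in range) can never complete a 46-sum, so the worst case takes all of them and one from each pair: 8 + 13 = 21.
By pigeonhole, the 22nd integer has to be the second member of some pair, so 21 + 1 = 22.

22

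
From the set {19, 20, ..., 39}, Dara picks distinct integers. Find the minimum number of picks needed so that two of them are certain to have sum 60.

A set avoiding the sum 60 can contain at most one of each pair {x, 60−x}, plus the 3 elements whose complement lies outside the range or equal to its own complement.
The integers 19, …, 30 (12 of them) are such a set: any two sum to at least 19+20 = 39 and at most 29+30 = 59 < 60.
By the pigeonhole principle, any 13th integer completes one of the 9 pairs, so 13 choices force a sum of 60.

13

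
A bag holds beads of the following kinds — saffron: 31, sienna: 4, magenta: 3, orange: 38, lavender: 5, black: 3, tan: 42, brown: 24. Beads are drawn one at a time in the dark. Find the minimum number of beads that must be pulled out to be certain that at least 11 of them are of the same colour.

Put each drawn bead into a box by colour. The largest draw with every box below 11 takes min(count, 10) from each colour; colours with fewer than 10 contribute all they have.
Σ min(cᵢ, 10) = 10 + 4 + 3 + 10 + 5 + 3 + 10 + 10 = 55.
Draw number 55 + 1 = 56 must push one box to 11.

56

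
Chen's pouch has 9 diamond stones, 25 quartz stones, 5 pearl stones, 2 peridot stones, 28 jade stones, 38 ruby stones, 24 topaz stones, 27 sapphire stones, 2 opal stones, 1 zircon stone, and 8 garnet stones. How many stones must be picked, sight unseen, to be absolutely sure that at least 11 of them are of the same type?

78

By pigeonhole, the 11 types are the holes; the stones drawn are the pigeons.
To avoid 11 of any one type, the worst case takes at most 10 of each type, or every stone of a type that has fewer than 10.
That gives 9 + 10 + 5 + 2 + 10 + 10 + 10 + 10 + 2 + 1 + 8 = 77 stones with no type reaching 11.
The next stone forces some type to 11, so 77 + 1 = 78.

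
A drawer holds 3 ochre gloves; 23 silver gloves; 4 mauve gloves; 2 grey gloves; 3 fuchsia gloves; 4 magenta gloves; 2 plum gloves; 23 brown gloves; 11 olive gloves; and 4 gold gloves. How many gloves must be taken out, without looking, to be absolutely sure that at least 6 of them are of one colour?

Put each drawn glove into a box by colour. The largest draw with every box below 6 takes min(count, 5) from each colour; colours with fewer than 5 contribute all they have.
Σ min(cᵢ, 5) = 3 + 5 + 4 + 2 + 3 + 4 + 2 + 5 + 5 + 4 = 37.
Draw number 37 + 1 = 38 must push one box to 6.

38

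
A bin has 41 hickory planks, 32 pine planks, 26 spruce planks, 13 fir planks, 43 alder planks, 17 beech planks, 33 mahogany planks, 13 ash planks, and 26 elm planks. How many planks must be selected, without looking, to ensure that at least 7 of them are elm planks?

In the worst case for collecting elm planks, every non-elm plank comes out first.
There are 41 + 32 + 26 + 13 + 43 + 17 + 33 + 13 = 218 non-elm planks altogether.
After those, each further plank must be elm, so 218 + 7 = 225 draws guarantee 7 elm planks.

225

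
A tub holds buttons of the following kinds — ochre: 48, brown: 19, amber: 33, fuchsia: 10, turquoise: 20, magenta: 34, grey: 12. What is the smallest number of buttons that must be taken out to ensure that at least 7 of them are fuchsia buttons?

In the worst case for collecting fuchsia buttons, every non-fuchsia button comes out first.
There are 48 + 19 + 33 + 20 + 34 + 12 = 166 non-fuchsia buttons altogether.
After those, each further button must be fuchsia, so 166 + 7 = 173 draws guarantee 7 fuchsia buttons.

173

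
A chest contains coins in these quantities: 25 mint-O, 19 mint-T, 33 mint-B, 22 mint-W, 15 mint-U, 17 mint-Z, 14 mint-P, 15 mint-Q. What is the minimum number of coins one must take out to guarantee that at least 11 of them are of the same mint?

81

Put each drawn coin into a box by mint. The largest draw with every box below 11 takes min(count, 10) from each mint.
Σ min(cᵢ, 10) = 10 + 10 + 10 + 10 + 10 + 10 + 10 + 10 = 80.
Draw number 80 + 1 = 81 must push one box to 11.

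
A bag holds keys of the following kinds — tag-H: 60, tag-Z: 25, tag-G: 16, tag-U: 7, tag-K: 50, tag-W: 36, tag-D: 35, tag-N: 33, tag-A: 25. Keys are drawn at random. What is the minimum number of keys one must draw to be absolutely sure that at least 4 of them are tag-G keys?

In the worst case for collecting tag-G keys, every non-tag-G key comes out first.
There are 60 + 25 + 7 + 50 + 36 + 35 + 33 + 25 = 271 non-tag-G keys altogether.
After those, each further key must be tag-G, so 271 + 4 = 275 draws guarantee 4 tag-G keys.

275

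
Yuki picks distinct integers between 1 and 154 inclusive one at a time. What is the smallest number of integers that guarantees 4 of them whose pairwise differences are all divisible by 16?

49

Integers whose pairwise differences are multiples of 16 are exactly those sharing a remainder mod 16. The 16 residue classes mod 16 are the pigeonholes.
With 48 integers one could put 3 in each residue class and have no class reach 4.
The 49th integer pushes some class to 4, so 16·3 + 1 = 49.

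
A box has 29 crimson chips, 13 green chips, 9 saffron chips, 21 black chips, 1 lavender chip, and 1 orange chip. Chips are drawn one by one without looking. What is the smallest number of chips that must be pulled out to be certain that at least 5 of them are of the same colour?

Pigeonhole: the 6 colours are the holes; the chips drawn are the pigeons.
To avoid 5 of any one colour, the worst case takes at most 4 of each colour, or every chip of a colour that has fewer than 4.
That gives 4 + 4 + 4 + 4 + 1 + 1 = 18 chips with no colour reaching 5.
The next chip forces some colour to 5, so 18 + 1 = 19.

19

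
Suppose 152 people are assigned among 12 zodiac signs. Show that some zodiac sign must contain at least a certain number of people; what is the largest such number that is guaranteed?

Pigeonhole: the 12 zodiac signs are the holes and the 152 people are the pigeons.
If every zodiac sign held at most 12 people, the total would be at most 12 × 12 = 144, which is less than 152.
So some zodiac sign holds at least ⌈152/12⌉ = 13 people.

13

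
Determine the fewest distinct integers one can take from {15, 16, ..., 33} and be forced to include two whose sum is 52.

13

Two chosen integers sum to 52 exactly when both halves of some pair {x, 52−x} with 19 ≤ x ≤ 52−x ≤ 33 are chosen — 7 such pairs.
The remaining 5 elements (those with no distinct partner in range) can never complete a 52-sum, so the worst case takes all of them and one from each pair: 5 + 7 = 12.
By pigeonhole, the 13th integer has to be the second member of some pair, so 12 + 1 = 13.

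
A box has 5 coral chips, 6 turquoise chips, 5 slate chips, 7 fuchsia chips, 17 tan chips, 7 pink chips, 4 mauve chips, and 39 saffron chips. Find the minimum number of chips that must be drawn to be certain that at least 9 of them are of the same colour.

51

Pigeonhole: put each drawn chip into a box by colour. The largest draw with every box below 9 takes min(count, 8) from each colour; colours with fewer than 8 contribute all they have.
Σ min(cᵢ, 8) = 5 + 6 + 5 + 7 + 8 + 7 + 4 + 8 = 50.
Draw number 50 + 1 = 51 must push one box to 9.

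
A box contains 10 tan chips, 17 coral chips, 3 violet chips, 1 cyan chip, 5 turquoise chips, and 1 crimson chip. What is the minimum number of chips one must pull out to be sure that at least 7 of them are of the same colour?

23

An adversary could hand out at most 6 chips per colour (4 colours run out sooner): 6 + 6 + 3 + 1 + 5 + 1 = 22 chips and still no colour has 7.
Pigeonhole: one more chip lands in a colour already at 6, so 23 draws are enough and 22 are not.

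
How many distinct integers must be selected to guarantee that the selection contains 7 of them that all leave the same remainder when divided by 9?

55

The 9 residue classes mod 9 are the pigeonholes.
With 54 integers one could put 6 in each residue class and have no class reach 7.
The 55th integer pushes some class to 7, so 9·6 + 1 = 55.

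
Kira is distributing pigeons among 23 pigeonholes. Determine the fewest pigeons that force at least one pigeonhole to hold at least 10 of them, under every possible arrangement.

With 207 pigeons one could put exactly 9 in each of the 23 pigeonholes, and no pigeonhole would reach 10.
Pigeonhole: one more pigeon must land in a pigeonhole that already has 9, giving it 10.
So 23 × 9 + 1 = 208 pigeons are required.

208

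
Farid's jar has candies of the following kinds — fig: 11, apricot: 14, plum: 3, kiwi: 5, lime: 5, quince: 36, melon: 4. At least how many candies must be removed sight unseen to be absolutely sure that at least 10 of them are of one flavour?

By the pigeonhole principle, put each drawn candy into a box by flavour. The largest draw with every box below 10 takes min(count, 9) from each flavour; flavours with fewer than 9 contribute all they have.
Σ min(cᵢ, 9) = 9 + 9 + 3 + 5 + 5 + 9 + 4 = 44.
Draw number 44 + 1 = 45 must push one box to 10.

45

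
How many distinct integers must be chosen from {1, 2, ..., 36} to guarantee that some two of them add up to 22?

Group the elements by complementary pair {x, 22−x}: {1,21}, {2,20}, {3,19}, …, giving 10 two-element pairs; the single value 11 (it cannot pair with itself since the integers are distinct); and 15 integers whose partner 22−x falls outside [1,36].
Pigeonhole: treating each of those 26 groups as a pigeonhole, one can pick one integer per group — 26 integers — with no two summing to 22.
The 27th integer lands in an occupied pair, forcing a sum of 22.

27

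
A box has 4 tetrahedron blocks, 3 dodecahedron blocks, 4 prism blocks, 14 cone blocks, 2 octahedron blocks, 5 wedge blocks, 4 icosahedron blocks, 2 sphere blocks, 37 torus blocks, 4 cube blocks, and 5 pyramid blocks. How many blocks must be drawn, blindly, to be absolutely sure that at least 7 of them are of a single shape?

An adversary could hand out at most 6 blocks per shape (9 shapes run out sooner): 4 + 3 + 4 + 6 + 2 + 5 + 4 + 2 + 6 + 4 + 5 = 45 blocks and still no shape has 7.
By the pigeonhole principle, one more block lands in a shape already at 6, so 46 draws are enough and 45 are not.

46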